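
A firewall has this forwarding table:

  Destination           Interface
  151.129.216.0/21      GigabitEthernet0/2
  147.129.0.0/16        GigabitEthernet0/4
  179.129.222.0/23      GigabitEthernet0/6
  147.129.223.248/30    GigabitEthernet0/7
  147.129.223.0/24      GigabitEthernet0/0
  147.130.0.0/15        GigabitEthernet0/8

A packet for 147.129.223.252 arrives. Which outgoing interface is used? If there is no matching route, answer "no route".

GigabitEthernet0/0

Routes whose prefix contains 147.129.223.252:
  147.129.0.0/16 (147.129.0.0 - 147.129.255.255) -> GigabitEthernet0/4
  147.129.223.0/24 (147.129.223.0 - 147.129.223.255) -> GigabitEthernet0/0
More-specific entries that do NOT match:
  147.129.223.248/30 (147.129.223.248 - 147.129.223.251) does not contain 147.129.223.252
Longest matching prefix is /24 -> interface GigabitEthernet0/0.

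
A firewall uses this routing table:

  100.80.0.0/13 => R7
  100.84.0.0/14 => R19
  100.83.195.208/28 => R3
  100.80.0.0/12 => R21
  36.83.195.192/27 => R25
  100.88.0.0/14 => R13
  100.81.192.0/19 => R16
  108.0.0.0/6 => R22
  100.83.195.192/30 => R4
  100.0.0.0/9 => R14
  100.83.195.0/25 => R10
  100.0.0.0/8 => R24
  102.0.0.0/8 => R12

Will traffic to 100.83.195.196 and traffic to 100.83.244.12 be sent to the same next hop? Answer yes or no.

100.83.195.196: longest match 100.80.0.0/13 -> R7
100.83.244.12: longest match 100.80.0.0/13 -> R7

yes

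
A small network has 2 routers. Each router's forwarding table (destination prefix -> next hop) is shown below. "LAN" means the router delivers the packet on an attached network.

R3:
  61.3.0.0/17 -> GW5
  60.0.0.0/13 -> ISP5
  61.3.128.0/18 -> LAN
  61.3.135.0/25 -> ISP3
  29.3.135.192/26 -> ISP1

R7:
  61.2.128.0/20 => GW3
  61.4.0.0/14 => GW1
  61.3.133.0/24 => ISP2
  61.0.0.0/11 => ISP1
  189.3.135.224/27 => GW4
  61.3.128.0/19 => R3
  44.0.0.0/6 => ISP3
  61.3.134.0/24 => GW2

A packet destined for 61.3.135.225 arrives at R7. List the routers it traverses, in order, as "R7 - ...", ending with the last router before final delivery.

At R7: longest match for 61.3.135.225 is 61.3.128.0/19 -> R3
At R3: longest match for 61.3.135.225 is 61.3.128.0/18 -> LAN

R7 - R3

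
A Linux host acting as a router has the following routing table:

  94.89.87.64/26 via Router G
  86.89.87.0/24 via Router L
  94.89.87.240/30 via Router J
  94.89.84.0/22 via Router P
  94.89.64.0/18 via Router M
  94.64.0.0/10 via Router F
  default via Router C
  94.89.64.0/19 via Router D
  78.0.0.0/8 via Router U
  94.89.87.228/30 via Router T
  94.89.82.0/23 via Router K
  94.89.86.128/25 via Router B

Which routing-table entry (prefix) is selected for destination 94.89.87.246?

Entries matching 94.89.87.246:
  0.0.0.0/0 (default, matches everything)
  94.64.0.0/10 (94.64.0.0 - 94.127.255.255)
  94.89.64.0/18 (94.89.64.0 - 94.89.127.255)
  94.89.64.0/19 (94.89.64.0 - 94.89.95.255)
  94.89.84.0/22 (94.89.84.0 - 94.89.87.255)
Most specific is 94.89.84.0/22.

94.89.84.0/22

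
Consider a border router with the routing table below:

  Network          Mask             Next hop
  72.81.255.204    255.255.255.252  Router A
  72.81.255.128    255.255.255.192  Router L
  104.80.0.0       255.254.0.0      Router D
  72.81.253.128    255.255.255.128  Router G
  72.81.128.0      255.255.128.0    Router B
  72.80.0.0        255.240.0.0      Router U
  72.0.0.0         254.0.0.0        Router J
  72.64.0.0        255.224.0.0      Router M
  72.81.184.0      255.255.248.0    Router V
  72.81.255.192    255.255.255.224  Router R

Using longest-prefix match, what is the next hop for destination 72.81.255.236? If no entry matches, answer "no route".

Routes whose prefix contains 72.81.255.236:
  72.0.0.0/7 (72.0.0.0 - 73.255.255.255) -> Router J
  72.64.0.0/11 (72.64.0.0 - 72.95.255.255) -> Router M
  72.80.0.0/12 (72.80.0.0 - 72.95.255.255) -> Router U
  72.81.128.0/17 (72.81.128.0 - 72.81.255.255) -> Router B
More-specific entries that do NOT match:
  72.81.255.204/30 (72.81.255.204 - 72.81.255.207) does not contain 72.81.255.236
  72.81.255.192/27 (72.81.255.192 - 72.81.255.223) does not contain 72.81.255.236
  72.81.255.128/26 (72.81.255.128 - 72.81.255.191) does not contain 72.81.255.236
  72.81.253.128/25 (72.81.253.128 - 72.81.253.255) does not contain 72.81.255.236
  72.81.184.0/21 (72.81.184.0 - 72.81.191.255) does not contain 72.81.255.236
Longest matching prefix is /17 -> next hop Router B.

Router B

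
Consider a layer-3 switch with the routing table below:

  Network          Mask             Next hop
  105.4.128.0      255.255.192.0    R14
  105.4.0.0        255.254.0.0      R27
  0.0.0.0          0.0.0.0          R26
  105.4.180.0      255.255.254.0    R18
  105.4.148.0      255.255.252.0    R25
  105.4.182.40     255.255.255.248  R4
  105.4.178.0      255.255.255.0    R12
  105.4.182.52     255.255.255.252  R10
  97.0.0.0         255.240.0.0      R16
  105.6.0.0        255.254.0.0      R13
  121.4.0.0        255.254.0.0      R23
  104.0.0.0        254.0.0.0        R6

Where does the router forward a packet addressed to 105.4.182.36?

R14

Routes whose prefix contains 105.4.182.36:
  0.0.0.0/0 (default, matches everything) -> R26
  104.0.0.0/7 (104.0.0.0 - 105.255.255.255) -> R6
  105.4.0.0/15 (105.4.0.0 - 105.5.255.255) -> R27
  105.4.128.0/18 (105.4.128.0 - 105.4.191.255) -> R14
More-specific entries that do NOT match:
  105.4.182.52/30 (105.4.182.52 - 105.4.182.55) does not contain 105.4.182.36
  105.4.182.40/29 (105.4.182.40 - 105.4.182.47) does not contain 105.4.182.36
  105.4.178.0/24 (105.4.178.0 - 105.4.178.255) does not contain 105.4.182.36
  105.4.180.0/23 (105.4.180.0 - 105.4.181.255) does not contain 105.4.182.36
  105.4.148.0/22 (105.4.148.0 - 105.4.151.255) does not contain 105.4.182.36
Longest matching prefix is /18 -> next hop R14.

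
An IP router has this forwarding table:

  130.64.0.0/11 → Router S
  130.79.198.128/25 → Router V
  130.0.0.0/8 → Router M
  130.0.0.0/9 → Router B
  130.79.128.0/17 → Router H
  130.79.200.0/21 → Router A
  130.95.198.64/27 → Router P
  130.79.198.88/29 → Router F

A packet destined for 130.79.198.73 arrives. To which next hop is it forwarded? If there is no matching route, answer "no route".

Router H

Routes whose prefix contains 130.79.198.73:
  130.0.0.0/8 (130.0.0.0 - 130.255.255.255) -> Router M
  130.0.0.0/9 (130.0.0.0 - 130.127.255.255) -> Router B
  130.64.0.0/11 (130.64.0.0 - 130.95.255.255) -> Router S
  130.79.128.0/17 (130.79.128.0 - 130.79.255.255) -> Router H
More-specific entries that do NOT match:
  130.79.198.88/29 (130.79.198.88 - 130.79.198.95) does not contain 130.79.198.73
  130.95.198.64/27 (130.95.198.64 - 130.95.198.95) does not contain 130.79.198.73
  130.79.198.128/25 (130.79.198.128 - 130.79.198.255) does not contain 130.79.198.73
  130.79.200.0/21 (130.79.200.0 - 130.79.207.255) does not contain 130.79.198.73
Longest matching prefix is /17 -> next hop Router H.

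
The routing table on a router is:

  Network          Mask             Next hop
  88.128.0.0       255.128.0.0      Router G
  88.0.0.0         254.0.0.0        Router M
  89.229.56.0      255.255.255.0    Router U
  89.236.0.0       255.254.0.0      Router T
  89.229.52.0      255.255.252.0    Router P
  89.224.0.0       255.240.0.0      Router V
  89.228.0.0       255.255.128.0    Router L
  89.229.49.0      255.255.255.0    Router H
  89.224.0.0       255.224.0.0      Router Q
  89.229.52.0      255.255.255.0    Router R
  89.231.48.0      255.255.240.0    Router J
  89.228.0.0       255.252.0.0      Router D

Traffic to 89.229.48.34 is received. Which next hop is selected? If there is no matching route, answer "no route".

Routes whose prefix contains 89.229.48.34:
  88.0.0.0/7 (88.0.0.0 - 89.255.255.255) -> Router M
  89.224.0.0/11 (89.224.0.0 - 89.255.255.255) -> Router Q
  89.224.0.0/12 (89.224.0.0 - 89.239.255.255) -> Router V
  89.228.0.0/14 (89.228.0.0 - 89.231.255.255) -> Router D
More-specific entries that do NOT match:
  89.229.56.0/24 (89.229.56.0 - 89.229.56.255) does not contain 89.229.48.34
  89.229.49.0/24 (89.229.49.0 - 89.229.49.255) does not contain 89.229.48.34
  89.229.52.0/24 (89.229.52.0 - 89.229.52.255) does not contain 89.229.48.34
  89.229.52.0/22 (89.229.52.0 - 89.229.55.255) does not contain 89.229.48.34
  89.231.48.0/20 (89.231.48.0 - 89.231.63.255) does not contain 89.229.48.34
  89.228.0.0/17 (89.228.0.0 - 89.228.127.255) does not contain 89.229.48.34
  89.236.0.0/15 (89.236.0.0 - 89.237.255.255) does not contain 89.229.48.34
Longest matching prefix is /14 -> next hop Router D.

Router D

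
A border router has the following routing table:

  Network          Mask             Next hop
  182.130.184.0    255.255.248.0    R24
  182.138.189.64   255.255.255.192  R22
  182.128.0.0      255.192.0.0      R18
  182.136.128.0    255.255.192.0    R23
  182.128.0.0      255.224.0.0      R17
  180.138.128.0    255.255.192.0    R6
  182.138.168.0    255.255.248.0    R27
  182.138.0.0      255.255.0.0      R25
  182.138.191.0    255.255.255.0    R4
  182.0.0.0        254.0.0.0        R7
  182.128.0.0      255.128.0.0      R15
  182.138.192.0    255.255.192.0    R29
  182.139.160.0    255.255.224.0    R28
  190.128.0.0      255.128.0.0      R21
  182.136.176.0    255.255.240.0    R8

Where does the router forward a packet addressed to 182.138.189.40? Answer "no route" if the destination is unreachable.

R25

Routes whose prefix contains 182.138.189.40:
  182.0.0.0/7 (182.0.0.0 - 183.255.255.255) -> R7
  182.128.0.0/9 (182.128.0.0 - 182.255.255.255) -> R15
  182.128.0.0/10 (182.128.0.0 - 182.191.255.255) -> R18
  182.128.0.0/11 (182.128.0.0 - 182.159.255.255) -> R17
  182.138.0.0/16 (182.138.0.0 - 182.138.255.255) -> R25
More-specific entries that do NOT match:
  182.138.189.64/26 (182.138.189.64 - 182.138.189.127) does not contain 182.138.189.40
  182.138.191.0/24 (182.138.191.0 - 182.138.191.255) does not contain 182.138.189.40
  182.130.184.0/21 (182.130.184.0 - 182.130.191.255) does not contain 182.138.189.40
  182.138.168.0/21 (182.138.168.0 - 182.138.175.255) does not contain 182.138.189.40
  182.136.176.0/20 (182.136.176.0 - 182.136.191.255) does not contain 182.138.189.40
  182.139.160.0/19 (182.139.160.0 - 182.139.191.255) does not contain 182.138.189.40
  182.136.128.0/18 (182.136.128.0 - 182.136.191.255) does not contain 182.138.189.40
  180.138.128.0/18 (180.138.128.0 - 180.138.191.255) does not contain 182.138.189.40
  182.138.192.0/18 (182.138.192.0 - 182.138.255.255) does not contain 182.138.189.40
Longest matching prefix is /16 -> next hop R25.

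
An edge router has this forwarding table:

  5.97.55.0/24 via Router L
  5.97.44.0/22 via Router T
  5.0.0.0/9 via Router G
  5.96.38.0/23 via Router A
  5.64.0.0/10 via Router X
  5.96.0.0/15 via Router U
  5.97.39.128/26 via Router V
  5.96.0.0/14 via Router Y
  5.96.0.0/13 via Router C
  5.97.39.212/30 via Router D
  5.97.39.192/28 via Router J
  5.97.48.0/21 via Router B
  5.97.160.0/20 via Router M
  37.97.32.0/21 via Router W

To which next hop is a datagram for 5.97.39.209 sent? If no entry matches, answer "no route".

Router U

Routes whose prefix contains 5.97.39.209:
  5.0.0.0/9 (5.0.0.0 - 5.127.255.255) -> Router G
  5.64.0.0/10 (5.64.0.0 - 5.127.255.255) -> Router X
  5.96.0.0/13 (5.96.0.0 - 5.103.255.255) -> Router C
  5.96.0.0/14 (5.96.0.0 - 5.99.255.255) -> Router Y
  5.96.0.0/15 (5.96.0.0 - 5.97.255.255) -> Router U
More-specific entries that do NOT match:
  5.97.39.212/30 (5.97.39.212 - 5.97.39.215) does not contain 5.97.39.209
  5.97.39.192/28 (5.97.39.192 - 5.97.39.207) does not contain 5.97.39.209
  5.97.39.128/26 (5.97.39.128 - 5.97.39.191) does not contain 5.97.39.209
  5.97.55.0/24 (5.97.55.0 - 5.97.55.255) does not contain 5.97.39.209
  5.96.38.0/23 (5.96.38.0 - 5.96.39.255) does not contain 5.97.39.209
  5.97.44.0/22 (5.97.44.0 - 5.97.47.255) does not contain 5.97.39.209
  5.97.48.0/21 (5.97.48.0 - 5.97.55.255) does not contain 5.97.39.209
  37.97.32.0/21 (37.97.32.0 - 37.97.39.255) does not contain 5.97.39.209
  5.97.160.0/20 (5.97.160.0 - 5.97.175.255) does not contain 5.97.39.209
Longest matching prefix is /15 -> next hop Router U.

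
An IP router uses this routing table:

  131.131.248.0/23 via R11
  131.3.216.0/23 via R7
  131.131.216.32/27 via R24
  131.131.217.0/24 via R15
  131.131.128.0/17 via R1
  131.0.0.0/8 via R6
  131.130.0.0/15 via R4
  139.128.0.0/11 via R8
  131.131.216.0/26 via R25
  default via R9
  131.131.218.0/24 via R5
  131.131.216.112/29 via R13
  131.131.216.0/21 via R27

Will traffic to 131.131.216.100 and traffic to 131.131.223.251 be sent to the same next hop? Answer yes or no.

yes

131.131.216.100: longest match 131.131.216.0/21 -> R27
131.131.223.251: longest match 131.131.216.0/21 -> R27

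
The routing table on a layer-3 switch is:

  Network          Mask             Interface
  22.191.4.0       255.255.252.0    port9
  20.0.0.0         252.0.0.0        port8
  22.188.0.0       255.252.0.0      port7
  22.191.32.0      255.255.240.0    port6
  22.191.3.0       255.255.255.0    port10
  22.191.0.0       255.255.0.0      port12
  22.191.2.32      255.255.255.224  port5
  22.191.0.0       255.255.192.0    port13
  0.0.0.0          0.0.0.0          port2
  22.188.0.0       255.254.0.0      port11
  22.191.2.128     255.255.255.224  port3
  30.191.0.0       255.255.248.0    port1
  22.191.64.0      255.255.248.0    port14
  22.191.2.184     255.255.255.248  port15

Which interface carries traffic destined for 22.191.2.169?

Routes whose prefix contains 22.191.2.169:
  0.0.0.0/0 (default, matches everything) -> port2
  20.0.0.0/6 (20.0.0.0 - 23.255.255.255) -> port8
  22.188.0.0/14 (22.188.0.0 - 22.191.255.255) -> port7
  22.191.0.0/16 (22.191.0.0 - 22.191.255.255) -> port12
  22.191.0.0/18 (22.191.0.0 - 22.191.63.255) -> port13
More-specific entries that do NOT match:
  22.191.2.184/29 (22.191.2.184 - 22.191.2.191) does not contain 22.191.2.169
  22.191.2.32/27 (22.191.2.32 - 22.191.2.63) does not contain 22.191.2.169
  22.191.2.128/27 (22.191.2.128 - 22.191.2.159) does not contain 22.191.2.169
  22.191.3.0/24 (22.191.3.0 - 22.191.3.255) does not contain 22.191.2.169
  22.191.4.0/22 (22.191.4.0 - 22.191.7.255) does not contain 22.191.2.169
  30.191.0.0/21 (30.191.0.0 - 30.191.7.255) does not contain 22.191.2.169
  22.191.64.0/21 (22.191.64.0 - 22.191.71.255) does not contain 22.191.2.169
  22.191.32.0/20 (22.191.32.0 - 22.191.47.255) does not contain 22.191.2.169
Longest matching prefix is /18 -> interface port13.

port13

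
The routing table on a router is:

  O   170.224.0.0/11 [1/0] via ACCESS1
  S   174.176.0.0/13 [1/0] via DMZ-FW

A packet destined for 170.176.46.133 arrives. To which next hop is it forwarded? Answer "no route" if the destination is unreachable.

No entry's prefix contains 170.176.46.133; there is no default route.

no route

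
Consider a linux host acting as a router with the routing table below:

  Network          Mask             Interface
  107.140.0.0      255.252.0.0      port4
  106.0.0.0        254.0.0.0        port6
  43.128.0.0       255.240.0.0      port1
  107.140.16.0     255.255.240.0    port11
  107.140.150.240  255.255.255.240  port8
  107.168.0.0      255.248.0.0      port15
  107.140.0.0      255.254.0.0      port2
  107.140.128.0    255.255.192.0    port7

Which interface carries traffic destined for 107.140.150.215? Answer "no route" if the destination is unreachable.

port7

Routes whose prefix contains 107.140.150.215:
  106.0.0.0/7 (106.0.0.0 - 107.255.255.255) -> port6
  107.140.0.0/14 (107.140.0.0 - 107.143.255.255) -> port4
  107.140.0.0/15 (107.140.0.0 - 107.141.255.255) -> port2
  107.140.128.0/18 (107.140.128.0 - 107.140.191.255) -> port7
More-specific entries that do NOT match:
  107.140.150.240/28 (107.140.150.240 - 107.140.150.255) does not contain 107.140.150.215
  107.140.16.0/20 (107.140.16.0 - 107.140.31.255) does not contain 107.140.150.215
Longest matching prefix is /18 -> interface port7.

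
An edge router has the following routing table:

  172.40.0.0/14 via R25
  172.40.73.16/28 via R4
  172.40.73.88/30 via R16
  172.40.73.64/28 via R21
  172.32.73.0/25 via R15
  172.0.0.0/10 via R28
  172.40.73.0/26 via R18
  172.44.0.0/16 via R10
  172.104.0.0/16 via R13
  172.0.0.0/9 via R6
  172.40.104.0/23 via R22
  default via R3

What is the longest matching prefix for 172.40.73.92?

Entries matching 172.40.73.92:
  0.0.0.0/0 (default, matches everything)
  172.0.0.0/9 (172.0.0.0 - 172.127.255.255)
  172.0.0.0/10 (172.0.0.0 - 172.63.255.255)
  172.40.0.0/14 (172.40.0.0 - 172.43.255.255)
Most specific is 172.40.0.0/14.

172.40.0.0/14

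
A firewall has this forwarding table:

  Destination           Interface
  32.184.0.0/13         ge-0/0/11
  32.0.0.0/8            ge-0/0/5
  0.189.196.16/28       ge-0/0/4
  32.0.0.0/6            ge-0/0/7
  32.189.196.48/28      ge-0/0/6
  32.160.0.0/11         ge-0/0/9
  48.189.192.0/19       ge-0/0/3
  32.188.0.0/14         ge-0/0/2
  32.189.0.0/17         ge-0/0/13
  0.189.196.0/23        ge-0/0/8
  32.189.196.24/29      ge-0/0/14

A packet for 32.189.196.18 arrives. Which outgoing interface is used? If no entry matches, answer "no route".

ge-0/0/2

Routes whose prefix contains 32.189.196.18:
  32.0.0.0/6 (32.0.0.0 - 35.255.255.255) -> ge-0/0/7
  32.0.0.0/8 (32.0.0.0 - 32.255.255.255) -> ge-0/0/5
  32.160.0.0/11 (32.160.0.0 - 32.191.255.255) -> ge-0/0/9
  32.184.0.0/13 (32.184.0.0 - 32.191.255.255) -> ge-0/0/11
  32.188.0.0/14 (32.188.0.0 - 32.191.255.255) -> ge-0/0/2
More-specific entries that do NOT match:
  32.189.196.24/29 (32.189.196.24 - 32.189.196.31) does not contain 32.189.196.18
  0.189.196.16/28 (0.189.196.16 - 0.189.196.31) does not contain 32.189.196.18
  32.189.196.48/28 (32.189.196.48 - 32.189.196.63) does not contain 32.189.196.18
  0.189.196.0/23 (0.189.196.0 - 0.189.197.255) does not contain 32.189.196.18
  48.189.192.0/19 (48.189.192.0 - 48.189.223.255) does not contain 32.189.196.18
  32.189.0.0/17 (32.189.0.0 - 32.189.127.255) does not contain 32.189.196.18
Longest matching prefix is /14 -> interface ge-0/0/2.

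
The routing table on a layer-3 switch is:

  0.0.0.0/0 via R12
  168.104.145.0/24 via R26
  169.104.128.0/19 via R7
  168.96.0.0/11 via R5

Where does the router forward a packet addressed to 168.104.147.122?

R5

Routes whose prefix contains 168.104.147.122:
  0.0.0.0/0 (default, matches everything) -> R12
  168.96.0.0/11 (168.96.0.0 - 168.127.255.255) -> R5
More-specific entries that do NOT match:
  168.104.145.0/24 (168.104.145.0 - 168.104.145.255) does not contain 168.104.147.122
  169.104.128.0/19 (169.104.128.0 - 169.104.159.255) does not contain 168.104.147.122
Longest matching prefix is /11 -> next hop R5.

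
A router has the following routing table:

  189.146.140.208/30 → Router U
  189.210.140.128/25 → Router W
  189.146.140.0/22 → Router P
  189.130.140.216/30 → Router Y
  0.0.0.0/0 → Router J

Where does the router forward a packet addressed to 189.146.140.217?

Router P

Routes whose prefix contains 189.146.140.217:
  0.0.0.0/0 (default, matches everything) -> Router J
  189.146.140.0/22 (189.146.140.0 - 189.146.143.255) -> Router P
More-specific entries that do NOT match:
  189.146.140.208/30 (189.146.140.208 - 189.146.140.211) does not contain 189.146.140.217
  189.130.140.216/30 (189.130.140.216 - 189.130.140.219) does not contain 189.146.140.217
  189.210.140.128/25 (189.210.140.128 - 189.210.140.255) does not contain 189.146.140.217
Longest matching prefix is /22 -> next hop Router P.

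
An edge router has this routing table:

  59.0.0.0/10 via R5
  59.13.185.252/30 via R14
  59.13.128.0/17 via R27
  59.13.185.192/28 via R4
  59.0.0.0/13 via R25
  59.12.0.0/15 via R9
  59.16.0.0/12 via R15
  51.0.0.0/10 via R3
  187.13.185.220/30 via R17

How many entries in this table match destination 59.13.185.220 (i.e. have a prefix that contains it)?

3

Prefixes containing 59.13.185.220:
  59.0.0.0/10 (59.0.0.0 - 59.63.255.255)
  59.12.0.0/15 (59.12.0.0 - 59.13.255.255)
  59.13.128.0/17 (59.13.128.0 - 59.13.255.255)
Total matching entries: 3.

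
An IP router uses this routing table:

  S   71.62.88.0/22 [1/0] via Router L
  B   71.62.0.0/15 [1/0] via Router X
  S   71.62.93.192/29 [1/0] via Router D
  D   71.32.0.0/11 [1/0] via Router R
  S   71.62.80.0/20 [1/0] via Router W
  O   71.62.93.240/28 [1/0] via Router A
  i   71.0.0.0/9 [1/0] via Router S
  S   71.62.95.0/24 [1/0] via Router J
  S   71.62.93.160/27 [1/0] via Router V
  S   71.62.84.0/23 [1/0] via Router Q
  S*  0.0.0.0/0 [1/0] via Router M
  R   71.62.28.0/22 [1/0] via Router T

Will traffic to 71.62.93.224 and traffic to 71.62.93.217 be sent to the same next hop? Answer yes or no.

71.62.93.224: longest match 71.62.80.0/20 -> Router W
71.62.93.217: longest match 71.62.80.0/20 -> Router W

yes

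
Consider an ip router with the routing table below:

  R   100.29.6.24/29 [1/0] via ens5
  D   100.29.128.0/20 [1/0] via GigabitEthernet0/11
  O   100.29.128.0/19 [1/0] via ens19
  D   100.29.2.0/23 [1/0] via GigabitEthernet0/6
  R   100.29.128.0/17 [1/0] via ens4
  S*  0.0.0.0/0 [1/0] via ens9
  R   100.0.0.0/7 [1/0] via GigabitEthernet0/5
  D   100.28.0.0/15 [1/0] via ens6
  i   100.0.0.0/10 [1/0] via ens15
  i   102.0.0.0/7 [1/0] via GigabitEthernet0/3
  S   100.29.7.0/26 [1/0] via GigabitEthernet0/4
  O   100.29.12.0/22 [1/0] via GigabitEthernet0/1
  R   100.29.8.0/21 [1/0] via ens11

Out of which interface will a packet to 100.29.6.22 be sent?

ens6

Routes whose prefix contains 100.29.6.22:
  0.0.0.0/0 (default, matches everything) -> ens9
  100.0.0.0/7 (100.0.0.0 - 101.255.255.255) -> GigabitEthernet0/5
  100.0.0.0/10 (100.0.0.0 - 100.63.255.255) -> ens15
  100.28.0.0/15 (100.28.0.0 - 100.29.255.255) -> ens6
More-specific entries that do NOT match:
  100.29.6.24/29 (100.29.6.24 - 100.29.6.31) does not contain 100.29.6.22
  100.29.7.0/26 (100.29.7.0 - 100.29.7.63) does not contain 100.29.6.22
  100.29.2.0/23 (100.29.2.0 - 100.29.3.255) does not contain 100.29.6.22
  100.29.12.0/22 (100.29.12.0 - 100.29.15.255) does not contain 100.29.6.22
  100.29.8.0/21 (100.29.8.0 - 100.29.15.255) does not contain 100.29.6.22
  100.29.128.0/20 (100.29.128.0 - 100.29.143.255) does not contain 100.29.6.22
  100.29.128.0/19 (100.29.128.0 - 100.29.159.255) does not contain 100.29.6.22
  100.29.128.0/17 (100.29.128.0 - 100.29.255.255) does not contain 100.29.6.22
Longest matching prefix is /15 -> interface ens6.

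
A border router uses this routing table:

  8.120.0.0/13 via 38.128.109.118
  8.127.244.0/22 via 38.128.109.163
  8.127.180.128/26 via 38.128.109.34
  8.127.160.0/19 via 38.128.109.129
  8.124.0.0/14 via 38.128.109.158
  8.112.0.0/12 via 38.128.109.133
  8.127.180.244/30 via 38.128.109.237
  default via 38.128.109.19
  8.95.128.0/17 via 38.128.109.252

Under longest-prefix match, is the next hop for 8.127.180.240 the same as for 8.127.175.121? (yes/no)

8.127.180.240: longest match 8.127.160.0/19 -> 38.128.109.129
8.127.175.121: longest match 8.127.160.0/19 -> 38.128.109.129

yes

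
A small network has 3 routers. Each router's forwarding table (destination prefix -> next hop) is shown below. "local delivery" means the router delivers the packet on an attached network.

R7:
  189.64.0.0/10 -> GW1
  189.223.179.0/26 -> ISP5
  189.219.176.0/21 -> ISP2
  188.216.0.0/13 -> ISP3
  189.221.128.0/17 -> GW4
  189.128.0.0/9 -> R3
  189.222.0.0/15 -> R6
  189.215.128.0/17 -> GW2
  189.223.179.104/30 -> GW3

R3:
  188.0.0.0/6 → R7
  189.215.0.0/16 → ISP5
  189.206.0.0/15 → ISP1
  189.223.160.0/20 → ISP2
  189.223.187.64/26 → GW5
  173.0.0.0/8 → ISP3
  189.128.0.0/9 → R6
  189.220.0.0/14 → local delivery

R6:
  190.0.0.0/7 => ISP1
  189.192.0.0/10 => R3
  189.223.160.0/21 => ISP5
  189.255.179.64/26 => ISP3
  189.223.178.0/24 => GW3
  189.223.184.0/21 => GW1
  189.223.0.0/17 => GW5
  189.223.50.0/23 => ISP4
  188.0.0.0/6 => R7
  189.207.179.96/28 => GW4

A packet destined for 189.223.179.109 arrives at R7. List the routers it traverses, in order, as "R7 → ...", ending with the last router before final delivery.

At R7: longest match for 189.223.179.109 is 189.222.0.0/15 -> R6
At R6: longest match for 189.223.179.109 is 189.192.0.0/10 -> R3
At R3: longest match for 189.223.179.109 is 189.220.0.0/14 -> local delivery

R7 → R6 → R3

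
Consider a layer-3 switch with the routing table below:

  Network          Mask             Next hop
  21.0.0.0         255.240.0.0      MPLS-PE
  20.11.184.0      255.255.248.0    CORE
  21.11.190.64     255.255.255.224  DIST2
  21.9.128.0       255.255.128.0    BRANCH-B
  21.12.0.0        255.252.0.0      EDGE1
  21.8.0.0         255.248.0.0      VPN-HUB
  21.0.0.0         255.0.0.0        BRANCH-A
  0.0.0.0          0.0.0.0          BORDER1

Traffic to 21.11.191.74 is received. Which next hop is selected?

VPN-HUB

Routes whose prefix contains 21.11.191.74:
  0.0.0.0/0 (default, matches everything) -> BORDER1
  21.0.0.0/8 (21.0.0.0 - 21.255.255.255) -> BRANCH-A
  21.0.0.0/12 (21.0.0.0 - 21.15.255.255) -> MPLS-PE
  21.8.0.0/13 (21.8.0.0 - 21.15.255.255) -> VPN-HUB
More-specific entries that do NOT match:
  21.11.190.64/27 (21.11.190.64 - 21.11.190.95) does not contain 21.11.191.74
  20.11.184.0/21 (20.11.184.0 - 20.11.191.255) does not contain 21.11.191.74
  21.9.128.0/17 (21.9.128.0 - 21.9.255.255) does not contain 21.11.191.74
  21.12.0.0/14 (21.12.0.0 - 21.15.255.255) does not contain 21.11.191.74
Longest matching prefix is /13 -> next hop VPN-HUB.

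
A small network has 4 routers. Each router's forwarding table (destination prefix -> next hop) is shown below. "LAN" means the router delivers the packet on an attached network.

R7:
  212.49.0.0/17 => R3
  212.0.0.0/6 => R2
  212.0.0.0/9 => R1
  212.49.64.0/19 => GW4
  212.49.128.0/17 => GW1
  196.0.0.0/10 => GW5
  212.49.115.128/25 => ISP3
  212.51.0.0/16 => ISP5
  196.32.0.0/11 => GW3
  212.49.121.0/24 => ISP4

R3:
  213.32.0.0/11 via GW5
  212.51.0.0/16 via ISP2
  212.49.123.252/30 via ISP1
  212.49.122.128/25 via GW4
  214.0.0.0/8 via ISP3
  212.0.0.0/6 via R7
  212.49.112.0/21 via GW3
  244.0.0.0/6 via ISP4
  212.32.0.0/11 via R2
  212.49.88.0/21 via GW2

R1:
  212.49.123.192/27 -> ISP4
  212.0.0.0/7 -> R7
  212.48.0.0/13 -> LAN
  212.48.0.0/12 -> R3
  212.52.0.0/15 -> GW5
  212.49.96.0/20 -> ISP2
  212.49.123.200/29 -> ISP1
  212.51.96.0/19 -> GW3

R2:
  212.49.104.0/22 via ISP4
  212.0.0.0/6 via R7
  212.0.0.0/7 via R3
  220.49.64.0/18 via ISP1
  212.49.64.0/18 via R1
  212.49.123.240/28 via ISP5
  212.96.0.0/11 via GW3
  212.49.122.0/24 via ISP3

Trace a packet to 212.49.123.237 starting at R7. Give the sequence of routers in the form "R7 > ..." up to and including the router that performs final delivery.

At R7: longest match for 212.49.123.237 is 212.49.0.0/17 -> R3
At R3: longest match for 212.49.123.237 is 212.32.0.0/11 -> R2
At R2: longest match for 212.49.123.237 is 212.49.64.0/18 -> R1
At R1: longest match for 212.49.123.237 is 212.48.0.0/13 -> LAN

R7 > R3 > R2 > R1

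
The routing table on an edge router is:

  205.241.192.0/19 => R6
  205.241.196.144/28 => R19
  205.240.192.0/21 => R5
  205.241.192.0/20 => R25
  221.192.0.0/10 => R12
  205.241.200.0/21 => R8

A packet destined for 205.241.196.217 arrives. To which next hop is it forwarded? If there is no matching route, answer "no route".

R25

Routes whose prefix contains 205.241.196.217:
  205.241.192.0/19 (205.241.192.0 - 205.241.223.255) -> R6
  205.241.192.0/20 (205.241.192.0 - 205.241.207.255) -> R25
More-specific entries that do NOT match:
  205.241.196.144/28 (205.241.196.144 - 205.241.196.159) does not contain 205.241.196.217
  205.240.192.0/21 (205.240.192.0 - 205.240.199.255) does not contain 205.241.196.217
  205.241.200.0/21 (205.241.200.0 - 205.241.207.255) does not contain 205.241.196.217
Longest matching prefix is /20 -> next hop R25.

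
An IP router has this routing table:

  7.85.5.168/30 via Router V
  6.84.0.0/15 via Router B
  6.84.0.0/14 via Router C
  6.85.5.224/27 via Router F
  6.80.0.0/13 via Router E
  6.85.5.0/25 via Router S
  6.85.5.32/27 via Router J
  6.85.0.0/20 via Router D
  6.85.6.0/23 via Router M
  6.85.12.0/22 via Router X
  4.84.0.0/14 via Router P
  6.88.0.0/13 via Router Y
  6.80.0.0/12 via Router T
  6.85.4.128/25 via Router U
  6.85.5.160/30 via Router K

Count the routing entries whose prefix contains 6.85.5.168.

5

Prefixes containing 6.85.5.168:
  6.80.0.0/12 (6.80.0.0 - 6.95.255.255)
  6.80.0.0/13 (6.80.0.0 - 6.87.255.255)
  6.84.0.0/14 (6.84.0.0 - 6.87.255.255)
  6.84.0.0/15 (6.84.0.0 - 6.85.255.255)
  6.85.0.0/20 (6.85.0.0 - 6.85.15.255)
Total matching entries: 5.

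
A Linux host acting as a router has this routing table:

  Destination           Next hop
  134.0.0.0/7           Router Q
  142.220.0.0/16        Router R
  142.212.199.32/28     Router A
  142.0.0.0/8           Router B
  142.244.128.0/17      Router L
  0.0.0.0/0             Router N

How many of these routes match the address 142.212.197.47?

2

Prefixes containing 142.212.197.47:
  0.0.0.0/0 (default, matches everything)
  142.0.0.0/8 (142.0.0.0 - 142.255.255.255)
Total matching entries: 2.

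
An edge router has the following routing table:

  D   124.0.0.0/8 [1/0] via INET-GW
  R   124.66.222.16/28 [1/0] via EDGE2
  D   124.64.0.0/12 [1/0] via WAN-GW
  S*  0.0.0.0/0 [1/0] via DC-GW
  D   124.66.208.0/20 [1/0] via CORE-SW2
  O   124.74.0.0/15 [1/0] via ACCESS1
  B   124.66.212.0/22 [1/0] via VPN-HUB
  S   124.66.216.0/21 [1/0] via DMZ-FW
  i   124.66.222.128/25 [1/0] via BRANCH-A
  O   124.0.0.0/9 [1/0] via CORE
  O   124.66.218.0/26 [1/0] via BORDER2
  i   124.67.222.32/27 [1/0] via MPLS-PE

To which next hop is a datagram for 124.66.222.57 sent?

DMZ-FW

Routes whose prefix contains 124.66.222.57:
  0.0.0.0/0 (default, matches everything) -> DC-GW
  124.0.0.0/8 (124.0.0.0 - 124.255.255.255) -> INET-GW
  124.0.0.0/9 (124.0.0.0 - 124.127.255.255) -> CORE
  124.64.0.0/12 (124.64.0.0 - 124.79.255.255) -> WAN-GW
  124.66.208.0/20 (124.66.208.0 - 124.66.223.255) -> CORE-SW2
  124.66.216.0/21 (124.66.216.0 - 124.66.223.255) -> DMZ-FW
More-specific entries that do NOT match:
  124.66.222.16/28 (124.66.222.16 - 124.66.222.31) does not contain 124.66.222.57
  124.67.222.32/27 (124.67.222.32 - 124.67.222.63) does not contain 124.66.222.57
  124.66.218.0/26 (124.66.218.0 - 124.66.218.63) does not contain 124.66.222.57
  124.66.222.128/25 (124.66.222.128 - 124.66.222.255) does not contain 124.66.222.57
  124.66.212.0/22 (124.66.212.0 - 124.66.215.255) does not contain 124.66.222.57
Longest matching prefix is /21 -> next hop DMZ-FW.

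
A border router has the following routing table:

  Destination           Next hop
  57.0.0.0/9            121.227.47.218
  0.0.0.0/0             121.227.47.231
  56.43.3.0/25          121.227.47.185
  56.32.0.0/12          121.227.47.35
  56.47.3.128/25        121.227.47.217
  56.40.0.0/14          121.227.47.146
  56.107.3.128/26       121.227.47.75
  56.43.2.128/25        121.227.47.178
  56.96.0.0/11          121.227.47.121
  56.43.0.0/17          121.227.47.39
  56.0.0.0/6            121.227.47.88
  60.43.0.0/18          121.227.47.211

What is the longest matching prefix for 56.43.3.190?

56.43.0.0/17

Entries matching 56.43.3.190:
  0.0.0.0/0 (default, matches everything)
  56.0.0.0/6 (56.0.0.0 - 59.255.255.255)
  56.32.0.0/12 (56.32.0.0 - 56.47.255.255)
  56.40.0.0/14 (56.40.0.0 - 56.43.255.255)
  56.43.0.0/17 (56.43.0.0 - 56.43.127.255)
Most specific is 56.43.0.0/17.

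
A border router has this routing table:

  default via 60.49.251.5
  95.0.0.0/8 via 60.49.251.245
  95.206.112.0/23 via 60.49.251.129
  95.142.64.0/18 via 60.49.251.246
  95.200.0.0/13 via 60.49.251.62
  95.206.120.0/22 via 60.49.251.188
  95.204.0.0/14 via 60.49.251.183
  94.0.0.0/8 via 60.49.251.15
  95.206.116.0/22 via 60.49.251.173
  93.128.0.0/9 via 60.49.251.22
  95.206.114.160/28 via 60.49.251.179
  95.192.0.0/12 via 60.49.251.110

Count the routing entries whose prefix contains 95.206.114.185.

Prefixes containing 95.206.114.185:
  0.0.0.0/0 (default, matches everything)
  95.0.0.0/8 (95.0.0.0 - 95.255.255.255)
  95.192.0.0/12 (95.192.0.0 - 95.207.255.255)
  95.200.0.0/13 (95.200.0.0 - 95.207.255.255)
  95.204.0.0/14 (95.204.0.0 - 95.207.255.255)
Total matching entries: 5.

5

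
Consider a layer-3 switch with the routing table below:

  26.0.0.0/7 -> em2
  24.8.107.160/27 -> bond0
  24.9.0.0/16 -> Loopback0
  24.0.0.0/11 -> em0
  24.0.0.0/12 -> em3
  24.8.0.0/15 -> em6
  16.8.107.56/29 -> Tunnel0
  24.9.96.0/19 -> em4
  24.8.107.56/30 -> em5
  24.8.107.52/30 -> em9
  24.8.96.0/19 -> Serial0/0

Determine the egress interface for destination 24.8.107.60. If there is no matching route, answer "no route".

Routes whose prefix contains 24.8.107.60:
  24.0.0.0/11 (24.0.0.0 - 24.31.255.255) -> em0
  24.0.0.0/12 (24.0.0.0 - 24.15.255.255) -> em3
  24.8.0.0/15 (24.8.0.0 - 24.9.255.255) -> em6
  24.8.96.0/19 (24.8.96.0 - 24.8.127.255) -> Serial0/0
More-specific entries that do NOT match:
  24.8.107.56/30 (24.8.107.56 - 24.8.107.59) does not contain 24.8.107.60
  24.8.107.52/30 (24.8.107.52 - 24.8.107.55) does not contain 24.8.107.60
  16.8.107.56/29 (16.8.107.56 - 16.8.107.63) does not contain 24.8.107.60
  24.8.107.160/27 (24.8.107.160 - 24.8.107.191) does not contain 24.8.107.60
Longest matching prefix is /19 -> interface Serial0/0.

Serial0/0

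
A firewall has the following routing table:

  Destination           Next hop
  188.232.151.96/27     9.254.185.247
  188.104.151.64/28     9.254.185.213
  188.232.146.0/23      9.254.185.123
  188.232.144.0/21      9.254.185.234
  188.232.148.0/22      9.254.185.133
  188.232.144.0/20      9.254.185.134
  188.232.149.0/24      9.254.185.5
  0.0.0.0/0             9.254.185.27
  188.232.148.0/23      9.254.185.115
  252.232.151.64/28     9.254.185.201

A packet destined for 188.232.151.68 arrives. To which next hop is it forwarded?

Routes whose prefix contains 188.232.151.68:
  0.0.0.0/0 (default, matches everything) -> 9.254.185.27
  188.232.144.0/20 (188.232.144.0 - 188.232.159.255) -> 9.254.185.134
  188.232.144.0/21 (188.232.144.0 - 188.232.151.255) -> 9.254.185.234
  188.232.148.0/22 (188.232.148.0 - 188.232.151.255) -> 9.254.185.133
More-specific entries that do NOT match:
  188.104.151.64/28 (188.104.151.64 - 188.104.151.79) does not contain 188.232.151.68
  252.232.151.64/28 (252.232.151.64 - 252.232.151.79) does not contain 188.232.151.68
  188.232.151.96/27 (188.232.151.96 - 188.232.151.127) does not contain 188.232.151.68
  188.232.149.0/24 (188.232.149.0 - 188.232.149.255) does not contain 188.232.151.68
  188.232.146.0/23 (188.232.146.0 - 188.232.147.255) does not contain 188.232.151.68
  188.232.148.0/23 (188.232.148.0 - 188.232.149.255) does not contain 188.232.151.68
Longest matching prefix is /22 -> next hop 9.254.185.133.

9.254.185.133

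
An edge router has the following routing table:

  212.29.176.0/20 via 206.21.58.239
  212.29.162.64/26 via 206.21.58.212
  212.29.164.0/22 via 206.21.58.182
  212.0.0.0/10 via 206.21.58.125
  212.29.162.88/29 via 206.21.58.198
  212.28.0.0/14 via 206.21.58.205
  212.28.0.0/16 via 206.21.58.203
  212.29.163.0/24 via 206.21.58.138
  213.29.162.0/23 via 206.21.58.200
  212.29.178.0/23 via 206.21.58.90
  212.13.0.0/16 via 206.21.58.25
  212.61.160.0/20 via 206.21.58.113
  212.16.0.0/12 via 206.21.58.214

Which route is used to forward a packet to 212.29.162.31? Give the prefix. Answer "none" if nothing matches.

Entries matching 212.29.162.31:
  212.0.0.0/10 (212.0.0.0 - 212.63.255.255)
  212.16.0.0/12 (212.16.0.0 - 212.31.255.255)
  212.28.0.0/14 (212.28.0.0 - 212.31.255.255)
Most specific is 212.28.0.0/14.

212.28.0.0/14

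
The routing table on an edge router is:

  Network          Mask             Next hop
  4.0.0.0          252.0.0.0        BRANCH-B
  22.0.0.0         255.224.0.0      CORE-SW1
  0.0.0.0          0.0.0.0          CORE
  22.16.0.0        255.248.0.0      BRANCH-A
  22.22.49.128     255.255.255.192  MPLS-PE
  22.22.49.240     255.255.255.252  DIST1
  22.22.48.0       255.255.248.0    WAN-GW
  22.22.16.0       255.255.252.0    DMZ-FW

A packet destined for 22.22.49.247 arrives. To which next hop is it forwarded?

Routes whose prefix contains 22.22.49.247:
  0.0.0.0/0 (default, matches everything) -> CORE
  22.0.0.0/11 (22.0.0.0 - 22.31.255.255) -> CORE-SW1
  22.16.0.0/13 (22.16.0.0 - 22.23.255.255) -> BRANCH-A
  22.22.48.0/21 (22.22.48.0 - 22.22.55.255) -> WAN-GW
More-specific entries that do NOT match:
  22.22.49.240/30 (22.22.49.240 - 22.22.49.243) does not contain 22.22.49.247
  22.22.49.128/26 (22.22.49.128 - 22.22.49.191) does not contain 22.22.49.247
  22.22.16.0/22 (22.22.16.0 - 22.22.19.255) does not contain 22.22.49.247
Longest matching prefix is /21 -> next hop WAN-GW.

WAN-GW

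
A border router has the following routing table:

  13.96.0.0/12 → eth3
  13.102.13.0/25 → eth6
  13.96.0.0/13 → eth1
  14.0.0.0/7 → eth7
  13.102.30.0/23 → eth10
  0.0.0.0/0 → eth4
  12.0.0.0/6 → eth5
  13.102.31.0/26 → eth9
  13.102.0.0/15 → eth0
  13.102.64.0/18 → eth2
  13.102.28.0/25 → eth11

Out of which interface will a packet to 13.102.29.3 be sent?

eth0

Routes whose prefix contains 13.102.29.3:
  0.0.0.0/0 (default, matches everything) -> eth4
  12.0.0.0/6 (12.0.0.0 - 15.255.255.255) -> eth5
  13.96.0.0/12 (13.96.0.0 - 13.111.255.255) -> eth3
  13.96.0.0/13 (13.96.0.0 - 13.103.255.255) -> eth1
  13.102.0.0/15 (13.102.0.0 - 13.103.255.255) -> eth0
More-specific entries that do NOT match:
  13.102.31.0/26 (13.102.31.0 - 13.102.31.63) does not contain 13.102.29.3
  13.102.13.0/25 (13.102.13.0 - 13.102.13.127) does not contain 13.102.29.3
  13.102.28.0/25 (13.102.28.0 - 13.102.28.127) does not contain 13.102.29.3
  13.102.30.0/23 (13.102.30.0 - 13.102.31.255) does not contain 13.102.29.3
  13.102.64.0/18 (13.102.64.0 - 13.102.127.255) does not contain 13.102.29.3
Longest matching prefix is /15 -> interface eth0.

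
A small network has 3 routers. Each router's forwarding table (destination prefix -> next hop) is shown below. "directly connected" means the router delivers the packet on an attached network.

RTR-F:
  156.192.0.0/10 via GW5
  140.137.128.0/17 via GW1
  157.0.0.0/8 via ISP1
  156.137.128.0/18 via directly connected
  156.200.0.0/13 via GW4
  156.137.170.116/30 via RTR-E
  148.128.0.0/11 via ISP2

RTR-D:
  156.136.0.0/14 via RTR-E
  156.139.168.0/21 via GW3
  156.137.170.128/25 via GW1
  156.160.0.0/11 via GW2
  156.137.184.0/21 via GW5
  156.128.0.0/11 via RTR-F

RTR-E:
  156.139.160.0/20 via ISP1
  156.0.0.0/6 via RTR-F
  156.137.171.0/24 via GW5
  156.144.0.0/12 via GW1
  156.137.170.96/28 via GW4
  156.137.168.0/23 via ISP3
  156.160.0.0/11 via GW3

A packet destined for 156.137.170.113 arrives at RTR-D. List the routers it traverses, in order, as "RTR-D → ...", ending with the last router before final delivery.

RTR-D → RTR-E → RTR-F

At RTR-D: longest match for 156.137.170.113 is 156.136.0.0/14 -> RTR-E
At RTR-E: longest match for 156.137.170.113 is 156.0.0.0/6 -> RTR-F
At RTR-F: longest match for 156.137.170.113 is 156.137.128.0/18 -> directly connected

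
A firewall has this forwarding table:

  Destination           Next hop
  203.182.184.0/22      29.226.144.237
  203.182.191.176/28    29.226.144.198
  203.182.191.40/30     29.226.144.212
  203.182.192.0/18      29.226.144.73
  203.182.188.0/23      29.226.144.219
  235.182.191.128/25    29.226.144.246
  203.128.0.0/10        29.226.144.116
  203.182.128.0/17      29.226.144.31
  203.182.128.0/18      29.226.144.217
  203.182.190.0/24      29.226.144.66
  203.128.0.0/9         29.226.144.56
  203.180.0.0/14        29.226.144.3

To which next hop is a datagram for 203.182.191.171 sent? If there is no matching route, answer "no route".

Routes whose prefix contains 203.182.191.171:
  203.128.0.0/9 (203.128.0.0 - 203.255.255.255) -> 29.226.144.56
  203.128.0.0/10 (203.128.0.0 - 203.191.255.255) -> 29.226.144.116
  203.180.0.0/14 (203.180.0.0 - 203.183.255.255) -> 29.226.144.3
  203.182.128.0/17 (203.182.128.0 - 203.182.255.255) -> 29.226.144.31
  203.182.128.0/18 (203.182.128.0 - 203.182.191.255) -> 29.226.144.217
More-specific entries that do NOT match:
  203.182.191.40/30 (203.182.191.40 - 203.182.191.43) does not contain 203.182.191.171
  203.182.191.176/28 (203.182.191.176 - 203.182.191.191) does not contain 203.182.191.171
  235.182.191.128/25 (235.182.191.128 - 235.182.191.255) does not contain 203.182.191.171
  203.182.190.0/24 (203.182.190.0 - 203.182.190.255) does not contain 203.182.191.171
  203.182.188.0/23 (203.182.188.0 - 203.182.189.255) does not contain 203.182.191.171
  203.182.184.0/22 (203.182.184.0 - 203.182.187.255) does not contain 203.182.191.171
Longest matching prefix is /18 -> next hop 29.226.144.217.

29.226.144.217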